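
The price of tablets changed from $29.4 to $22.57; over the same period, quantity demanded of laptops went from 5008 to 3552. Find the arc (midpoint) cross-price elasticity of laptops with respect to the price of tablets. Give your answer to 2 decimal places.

ΔQ_A = 3552 − 5008 = -1456; ΔP_B = 22.57 − 29.4 = -6.83.
Midpoints: Q̄_A = 4280.0, P̄_B = 25.98.
ε = (ΔQ_A/Q̄_A)/(ΔP_B/P̄_B) = (-1456/4280.0)/(-6.83/25.98) ≈ 1.29.

1.29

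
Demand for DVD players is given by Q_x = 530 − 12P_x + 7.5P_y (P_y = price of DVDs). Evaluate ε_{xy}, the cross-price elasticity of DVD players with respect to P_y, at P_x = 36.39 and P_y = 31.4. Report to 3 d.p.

0.716

At P_x = 36.39 and P_y = 31.4: Q_x = 328.82.
∂Q_x/∂P_y = 7.5.
ε = (∂Q_x/∂P_y)(P_y/Q_x) = 7.5 × (31.4/328.82) ≈ 0.716.
Since ε > 0, DVD players and DVDs are substitutes.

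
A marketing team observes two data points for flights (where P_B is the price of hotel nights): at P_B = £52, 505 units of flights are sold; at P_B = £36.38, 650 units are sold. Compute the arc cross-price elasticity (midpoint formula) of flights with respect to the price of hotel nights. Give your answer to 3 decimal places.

ΔQ_A = 650 − 505 = 145; ΔP_B = 36.38 − 52 = -15.62.
Midpoints: Q̄_A = 577.5, P̄_B = 44.19.
ε = (ΔQ_A/Q̄_A)/(ΔP_B/P̄_B) = (145/577.5)/(-15.62/44.19) ≈ -0.710.

-0.710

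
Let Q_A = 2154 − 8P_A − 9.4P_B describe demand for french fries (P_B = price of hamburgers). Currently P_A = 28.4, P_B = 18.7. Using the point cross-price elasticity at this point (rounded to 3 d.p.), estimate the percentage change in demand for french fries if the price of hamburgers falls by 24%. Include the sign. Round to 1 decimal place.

2.4%

At P_A = 28.4, P_B = 18.7: Q_A = 1751.02.
∂Q_A/∂P_B = -9.4.
ε = (∂Q_A/∂P_B)(P_B/Q_A) = -9.4000 × 18.7/1751.02 ≈ -0.100.
%ΔQ_A ≈ ε × %ΔP_B = -0.100 × (-24%) = 2.4%.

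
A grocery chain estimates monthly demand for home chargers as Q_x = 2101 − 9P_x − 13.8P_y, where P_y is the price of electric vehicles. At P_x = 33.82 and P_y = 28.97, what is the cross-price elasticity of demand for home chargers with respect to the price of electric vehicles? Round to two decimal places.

-0.29

At P_x = 33.82 and P_y = 28.97: Q_x = 1396.834.
∂Q_x/∂P_y = -13.8.
ε = (∂Q_x/∂P_y)(P_y/Q_x) = -13.8 × (28.97/1396.834) ≈ -0.29.
Since ε < 0, home chargers and electric vehicles are complements.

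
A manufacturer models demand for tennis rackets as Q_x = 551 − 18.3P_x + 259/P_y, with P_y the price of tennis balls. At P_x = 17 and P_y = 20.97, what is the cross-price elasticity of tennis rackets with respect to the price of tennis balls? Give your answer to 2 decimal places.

At P_x = 17 and P_y = 20.97: Q_x = 252.251.
∂Q_x/∂P_y = −259/P_y² = -0.5890.
ε = (∂Q_x/∂P_y)(P_y/Q_x) = -0.5890 × (20.97/252.251) ≈ -0.05.

-0.05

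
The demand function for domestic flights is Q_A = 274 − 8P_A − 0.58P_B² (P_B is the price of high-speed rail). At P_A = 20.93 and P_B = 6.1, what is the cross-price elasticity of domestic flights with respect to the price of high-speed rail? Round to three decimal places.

-0.508

At P_A = 20.93 and P_B = 6.1: Q_A = 84.978.
∂Q_A/∂P_B = -1.16P_B = -1.16(6.1) = -7.0760.
ε = (∂Q_A/∂P_B)(P_B/Q_A) = -7.0760 × (6.1/84.978) ≈ -0.508.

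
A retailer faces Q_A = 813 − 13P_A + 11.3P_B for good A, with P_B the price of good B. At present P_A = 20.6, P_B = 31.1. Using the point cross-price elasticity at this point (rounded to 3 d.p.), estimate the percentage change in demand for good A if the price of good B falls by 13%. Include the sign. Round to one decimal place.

At P_A = 20.6, P_B = 31.1: Q_A = 896.63.
∂Q_A/∂P_B = 11.3.
ε = (∂Q_A/∂P_B)(P_B/Q_A) = 11.3000 × 31.1/896.63 ≈ 0.392.
%ΔQ_A ≈ ε × %ΔP_B = 0.392 × (-13%) = -5.1%.

-5.1%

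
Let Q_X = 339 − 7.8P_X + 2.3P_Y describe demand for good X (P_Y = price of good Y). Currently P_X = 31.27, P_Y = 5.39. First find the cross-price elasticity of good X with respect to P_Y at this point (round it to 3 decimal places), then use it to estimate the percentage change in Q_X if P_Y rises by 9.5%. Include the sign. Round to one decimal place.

1.1%

At P_X = 31.27, P_Y = 5.39: Q_X = 107.491.
∂Q_X/∂P_Y = 2.3.
ε = (∂Q_X/∂P_Y)(P_Y/Q_X) = 2.3000 × 5.39/107.491 ≈ 0.115.
%ΔQ_X ≈ ε × %ΔP_Y = 0.115 × (9.5%) = 1.1%.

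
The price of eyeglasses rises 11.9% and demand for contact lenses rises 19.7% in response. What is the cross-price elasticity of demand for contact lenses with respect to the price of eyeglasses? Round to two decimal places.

ε = (%ΔQ of contact lenses) / (%ΔP of eyeglasses) = (19.7%) / (11.9%) ≈ 1.66.

1.66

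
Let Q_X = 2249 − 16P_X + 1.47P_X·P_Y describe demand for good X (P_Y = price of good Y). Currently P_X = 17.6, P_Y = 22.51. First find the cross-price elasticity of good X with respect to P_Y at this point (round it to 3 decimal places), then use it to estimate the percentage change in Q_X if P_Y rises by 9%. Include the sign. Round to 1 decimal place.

2.1%

At P_X = 17.6, P_Y = 22.51: Q_X = 2549.779.
∂Q_X/∂P_Y = 1.47P_X = 25.8720.
ε = (∂Q_X/∂P_Y)(P_Y/Q_X) = 25.8720 × 22.51/2549.779 ≈ 0.228.
%ΔQ_X ≈ ε × %ΔP_Y = 0.228 × (9%) = 2.1%.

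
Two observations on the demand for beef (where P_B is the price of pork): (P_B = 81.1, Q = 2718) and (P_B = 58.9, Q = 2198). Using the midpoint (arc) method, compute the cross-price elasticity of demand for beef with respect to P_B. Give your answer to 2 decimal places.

0.67

ΔQ_A = 2198 − 2718 = -520; ΔP_B = 58.9 − 81.1 = -22.2.
Midpoints: Q̄_A = 2458.0, P̄_B = 70.00.
ε = (ΔQ_A/Q̄_A)/(ΔP_B/P̄_B) = (-520/2458.0)/(-22.2/70.00) ≈ 0.67.
ε > 0: beef and pork are substitutes.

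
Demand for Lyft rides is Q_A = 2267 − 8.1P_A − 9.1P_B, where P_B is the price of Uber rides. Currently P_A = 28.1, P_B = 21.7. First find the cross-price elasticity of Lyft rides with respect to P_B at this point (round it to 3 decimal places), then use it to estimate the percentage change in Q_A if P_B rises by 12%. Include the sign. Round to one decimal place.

At P_A = 28.1, P_B = 21.7: Q_A = 1841.92.
∂Q_A/∂P_B = -9.1.
ε = (∂Q_A/∂P_B)(P_B/Q_A) = -9.1000 × 21.7/1841.92 ≈ -0.107.
%ΔQ_A ≈ ε × %ΔP_B = -0.107 × (12%) = -1.3%.

-1.3%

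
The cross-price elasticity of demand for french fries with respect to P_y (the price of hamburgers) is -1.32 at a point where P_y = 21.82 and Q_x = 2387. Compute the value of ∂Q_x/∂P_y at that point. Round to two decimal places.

ε = (∂Q_x/∂P_y)·(P_y/Q_x) ⇒ ∂Q_x/∂P_y = ε·Q_x/P_y = -1.32 × 2387/21.82 ≈ -144.40.

-144.40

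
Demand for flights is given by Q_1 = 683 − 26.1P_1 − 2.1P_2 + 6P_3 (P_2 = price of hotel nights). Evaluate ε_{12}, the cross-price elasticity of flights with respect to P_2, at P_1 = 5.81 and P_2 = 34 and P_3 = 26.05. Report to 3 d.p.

-0.116

At P_1 = 5.81 and P_2 = 34 and P_3 = 26.05: Q_1 = 616.259.
∂Q_1/∂P_2 = -2.1.
ε = (∂Q_1/∂P_2)(P_2/Q_1) = -2.1 × (34/616.259) ≈ -0.116.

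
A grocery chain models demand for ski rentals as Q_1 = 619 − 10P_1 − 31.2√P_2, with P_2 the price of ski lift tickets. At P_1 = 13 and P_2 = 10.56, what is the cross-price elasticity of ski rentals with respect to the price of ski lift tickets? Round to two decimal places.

At P_1 = 13 and P_2 = 10.56: Q_1 = 387.612.
∂Q_1/∂P_2 = -31.2/(2√P_2) = -31.2/(2√10.56) = -4.8006.
ε = (∂Q_1/∂P_2)(P_2/Q_1) = -4.8006 × (10.56/387.612) ≈ -0.13.
ε < 0: complements.

-0.13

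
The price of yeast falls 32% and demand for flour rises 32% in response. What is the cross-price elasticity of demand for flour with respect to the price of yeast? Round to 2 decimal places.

-1.00

ε = (%ΔQ of flour) / (%ΔP of yeast) = (32%) / (-32%) ≈ -1.00.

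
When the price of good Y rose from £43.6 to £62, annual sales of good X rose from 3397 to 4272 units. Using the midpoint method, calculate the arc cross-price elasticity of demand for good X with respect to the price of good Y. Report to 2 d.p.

ΔQ_X = 4272 − 3397 = 875; ΔP_Y = 62 − 43.6 = 18.4.
Midpoints: Q̄_X = 3834.5, P̄_Y = 52.80.
ε = (ΔQ_X/Q̄_X)/(ΔP_Y/P̄_Y) = (875/3834.5)/(18.4/52.80) ≈ 0.65.

0.65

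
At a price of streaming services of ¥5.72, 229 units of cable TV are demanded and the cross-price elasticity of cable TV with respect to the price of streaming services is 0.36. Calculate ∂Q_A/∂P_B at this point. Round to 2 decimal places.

14.41

ε = (∂Q_A/∂P_B)·(P_B/Q_A) ⇒ ∂Q_A/∂P_B = ε·Q_A/P_B = 0.36 × 229/5.72 ≈ 14.41.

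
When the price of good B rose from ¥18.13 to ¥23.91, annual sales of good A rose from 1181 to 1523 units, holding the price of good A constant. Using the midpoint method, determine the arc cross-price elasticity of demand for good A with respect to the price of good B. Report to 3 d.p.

ΔQ_A = 1523 − 1181 = 342; ΔP_B = 23.91 − 18.13 = 5.78.
Midpoints: Q̄_A = 1352.0, P̄_B = 21.02.
ε = (ΔQ_A/Q̄_A)/(ΔP_B/P̄_B) = (342/1352.0)/(5.78/21.02) ≈ 0.920.
ε > 0: good A and good B are substitutes.

0.920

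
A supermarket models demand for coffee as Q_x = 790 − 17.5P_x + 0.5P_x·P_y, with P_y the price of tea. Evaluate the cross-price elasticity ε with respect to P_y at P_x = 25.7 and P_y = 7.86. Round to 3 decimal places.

0.229

At P_x = 25.7 and P_y = 7.86: Q_x = 441.251.
∂Q_x/∂P_y = 0.5P_x = 0.5(25.7) = 12.8500.
ε = (∂Q_x/∂P_y)(P_y/Q_x) = 12.8500 × (7.86/441.251) ≈ 0.229.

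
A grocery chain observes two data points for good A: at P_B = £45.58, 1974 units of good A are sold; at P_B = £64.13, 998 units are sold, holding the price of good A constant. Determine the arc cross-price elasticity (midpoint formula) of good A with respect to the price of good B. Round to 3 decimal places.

ΔQ_A = 998 − 1974 = -976; ΔP_B = 64.13 − 45.58 = 18.55.
Midpoints: Q̄_A = 1486.0, P̄_B = 54.85.
ε = (ΔQ_A/Q̄_A)/(ΔP_B/P̄_B) = (-976/1486.0)/(18.55/54.85) ≈ -1.942.

-1.942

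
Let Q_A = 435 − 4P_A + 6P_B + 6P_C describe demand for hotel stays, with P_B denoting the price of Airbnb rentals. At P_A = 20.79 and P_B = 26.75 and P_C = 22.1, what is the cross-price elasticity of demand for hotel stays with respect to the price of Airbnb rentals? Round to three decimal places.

At P_A = 20.79 and P_B = 26.75 and P_C = 22.1: Q_A = 644.94.
∂Q_A/∂P_B = 6.
ε = (∂Q_A/∂P_B)(P_B/Q_A) = 6 × (26.75/644.94) ≈ 0.249.

0.249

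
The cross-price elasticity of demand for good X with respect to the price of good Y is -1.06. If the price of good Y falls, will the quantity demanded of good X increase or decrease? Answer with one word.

increase

ε < 0 and the price of good Y falls, so the quantity of good X moves in the opposite direction: it increases.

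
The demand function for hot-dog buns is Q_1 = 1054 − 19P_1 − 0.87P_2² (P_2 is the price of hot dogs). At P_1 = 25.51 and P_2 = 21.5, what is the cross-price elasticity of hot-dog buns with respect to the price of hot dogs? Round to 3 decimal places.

-4.812

At P_1 = 25.51 and P_2 = 21.5: Q_1 = 167.152.
∂Q_1/∂P_2 = -1.74P_2 = -1.74(21.5) = -37.4100.
ε = (∂Q_1/∂P_2)(P_2/Q_1) = -37.4100 × (21.5/167.152) ≈ -4.812.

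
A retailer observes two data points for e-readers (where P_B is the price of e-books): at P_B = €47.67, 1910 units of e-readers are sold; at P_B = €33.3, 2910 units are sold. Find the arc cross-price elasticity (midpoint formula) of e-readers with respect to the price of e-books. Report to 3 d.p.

-1.169

ΔQ_A = 2910 − 1910 = 1000; ΔP_B = 33.3 − 47.67 = -14.37.
Midpoints: Q̄_A = 2410.0, P̄_B = 40.48.
ε = (ΔQ_A/Q̄_A)/(ΔP_B/P̄_B) = (1000/2410.0)/(-14.37/40.48) ≈ -1.169.
ε < 0: e-readers and e-books are complements.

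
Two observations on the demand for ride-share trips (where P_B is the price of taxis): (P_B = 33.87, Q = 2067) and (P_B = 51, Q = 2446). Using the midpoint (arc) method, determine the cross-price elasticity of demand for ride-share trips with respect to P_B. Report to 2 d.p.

0.42

ΔQ_A = 2446 − 2067 = 379; ΔP_B = 51 − 33.87 = 17.13.
Midpoints: Q̄_A = 2256.5, P̄_B = 42.44.
ε = (ΔQ_A/Q̄_A)/(ΔP_B/P̄_B) = (379/2256.5)/(17.13/42.44) ≈ 0.42.
ε > 0: ride-share trips and taxis are substitutes.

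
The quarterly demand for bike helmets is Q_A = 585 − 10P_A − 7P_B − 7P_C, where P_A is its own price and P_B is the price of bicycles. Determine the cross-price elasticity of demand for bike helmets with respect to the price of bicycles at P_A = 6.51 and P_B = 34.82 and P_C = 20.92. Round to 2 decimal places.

-1.88

At P_A = 6.51 and P_B = 34.82 and P_C = 20.92: Q_A = 129.72.
∂Q_A/∂P_B = -7.
ε = (∂Q_A/∂P_B)(P_B/Q_A) = -7 × (34.82/129.72) ≈ -1.88.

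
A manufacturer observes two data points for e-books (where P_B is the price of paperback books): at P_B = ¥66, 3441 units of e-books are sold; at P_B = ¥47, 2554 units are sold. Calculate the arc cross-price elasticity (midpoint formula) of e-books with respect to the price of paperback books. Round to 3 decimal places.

0.880

ΔQ_A = 2554 − 3441 = -887; ΔP_B = 47 − 66 = -19.
Midpoints: Q̄_A = 2997.5, P̄_B = 56.50.
ε = (ΔQ_A/Q̄_A)/(ΔP_B/P̄_B) = (-887/2997.5)/(-19/56.50) ≈ 0.880.
ε > 0: e-books and paperback books are substitutes.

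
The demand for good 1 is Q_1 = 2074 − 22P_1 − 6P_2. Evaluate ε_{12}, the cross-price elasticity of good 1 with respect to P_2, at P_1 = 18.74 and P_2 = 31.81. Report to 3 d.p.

-0.130

At P_1 = 18.74 and P_2 = 31.81: Q_1 = 1470.86.
∂Q_1/∂P_2 = -6.
ε = (∂Q_1/∂P_2)(P_2/Q_1) = -6 × (31.81/1470.86) ≈ -0.130.
Since ε < 0, good 1 and good 2 are complements.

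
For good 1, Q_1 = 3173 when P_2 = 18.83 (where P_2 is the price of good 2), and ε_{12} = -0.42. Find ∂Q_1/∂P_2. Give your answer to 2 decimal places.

-70.77

ε = (∂Q_1/∂P_2)·(P_2/Q_1) ⇒ ∂Q_1/∂P_2 = ε·Q_1/P_2 = -0.42 × 3173/18.83 ≈ -70.77.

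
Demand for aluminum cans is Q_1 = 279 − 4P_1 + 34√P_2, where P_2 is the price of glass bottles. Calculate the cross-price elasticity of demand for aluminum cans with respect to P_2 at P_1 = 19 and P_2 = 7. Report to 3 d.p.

0.154

At P_1 = 19 and P_2 = 7: Q_1 = 292.956.
∂Q_1/∂P_2 = 34/(2√P_2) = 34/(2√7) = 6.4254.
ε = (∂Q_1/∂P_2)(P_2/Q_1) = 6.4254 × (7/292.956) ≈ 0.154.
ε > 0: substitutes.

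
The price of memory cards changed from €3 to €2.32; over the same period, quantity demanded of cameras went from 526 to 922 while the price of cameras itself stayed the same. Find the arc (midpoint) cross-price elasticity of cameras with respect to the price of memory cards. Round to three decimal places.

-2.140

ΔQ_A = 922 − 526 = 396; ΔP_B = 2.32 − 3 = -0.68.
Midpoints: Q̄_A = 724.0, P̄_B = 2.66.
ε = (ΔQ_A/Q̄_A)/(ΔP_B/P̄_B) = (396/724.0)/(-0.68/2.66) ≈ -2.140.
ε < 0: cameras and memory cards are complements.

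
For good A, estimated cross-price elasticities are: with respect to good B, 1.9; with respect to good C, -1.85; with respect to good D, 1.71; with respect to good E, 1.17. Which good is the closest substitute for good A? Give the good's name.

good B

Substitutes have ε > 0. Among the positive values, 1.9 (good B) is largest.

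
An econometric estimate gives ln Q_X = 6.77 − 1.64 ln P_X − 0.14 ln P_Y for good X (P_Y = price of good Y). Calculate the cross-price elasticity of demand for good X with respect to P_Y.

In a log-linear (constant-elasticity) demand function, the coefficient on ln P_Y is the cross-price elasticity.
ε = -0.14. Negative, so good X and good Y are complements.

-0.14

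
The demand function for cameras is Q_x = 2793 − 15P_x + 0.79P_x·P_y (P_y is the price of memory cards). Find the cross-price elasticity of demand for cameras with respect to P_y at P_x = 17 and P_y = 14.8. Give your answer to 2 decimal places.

0.07

At P_x = 17 and P_y = 14.8: Q_x = 2736.764.
∂Q_x/∂P_y = 0.79P_x = 0.79(17) = 13.4300.
ε = (∂Q_x/∂P_y)(P_y/Q_x) = 13.4300 × (14.8/2736.764) ≈ 0.07.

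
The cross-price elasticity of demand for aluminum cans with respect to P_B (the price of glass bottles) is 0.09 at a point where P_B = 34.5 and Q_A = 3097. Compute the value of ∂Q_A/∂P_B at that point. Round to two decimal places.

8.08

ε = (∂Q_A/∂P_B)·(P_B/Q_A) ⇒ ∂Q_A/∂P_B = ε·Q_A/P_B = 0.09 × 3097/34.5 ≈ 8.08.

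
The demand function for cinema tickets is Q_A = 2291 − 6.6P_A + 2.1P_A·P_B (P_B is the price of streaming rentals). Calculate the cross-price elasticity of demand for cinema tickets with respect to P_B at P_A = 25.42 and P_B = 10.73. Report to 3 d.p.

At P_A = 25.42 and P_B = 10.73: Q_A = 2696.017.
∂Q_A/∂P_B = 2.1P_A = 2.1(25.42) = 53.3820.
ε = (∂Q_A/∂P_B)(P_B/Q_A) = 53.3820 × (10.73/2696.017) ≈ 0.212.
ε > 0: substitutes.

0.212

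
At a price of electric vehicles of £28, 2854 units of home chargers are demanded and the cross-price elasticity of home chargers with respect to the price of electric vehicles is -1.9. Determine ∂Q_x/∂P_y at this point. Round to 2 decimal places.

-193.66

ε = (∂Q_x/∂P_y)·(P_y/Q_x) ⇒ ∂Q_x/∂P_y = ε·Q_x/P_y = -1.9 × 2854/28 ≈ -193.66.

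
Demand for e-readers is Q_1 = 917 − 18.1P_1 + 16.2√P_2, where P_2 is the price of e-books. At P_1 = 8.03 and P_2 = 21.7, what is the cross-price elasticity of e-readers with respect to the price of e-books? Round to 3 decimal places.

0.045

At P_1 = 8.03 and P_2 = 21.7: Q_1 = 847.122.
∂Q_1/∂P_2 = 16.2/(2√P_2) = 16.2/(2√21.7) = 1.7388.
ε = (∂Q_1/∂P_2)(P_2/Q_1) = 1.7388 × (21.7/847.122) ≈ 0.045.
ε > 0: substitutes.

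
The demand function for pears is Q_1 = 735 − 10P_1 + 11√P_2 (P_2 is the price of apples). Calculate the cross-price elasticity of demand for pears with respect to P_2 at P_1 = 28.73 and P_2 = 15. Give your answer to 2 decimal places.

0.04

At P_1 = 28.73 and P_2 = 15: Q_1 = 490.303.
∂Q_1/∂P_2 = 11/(2√P_2) = 11/(2√15) = 1.4201.
ε = (∂Q_1/∂P_2)(P_2/Q_1) = 1.4201 × (15/490.303) ≈ 0.04.
ε > 0: substitutes.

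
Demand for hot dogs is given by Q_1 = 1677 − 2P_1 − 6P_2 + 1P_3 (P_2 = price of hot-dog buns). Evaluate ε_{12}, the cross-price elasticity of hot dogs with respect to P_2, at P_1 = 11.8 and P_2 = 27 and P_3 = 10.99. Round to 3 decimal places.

At P_1 = 11.8 and P_2 = 27 and P_3 = 10.99: Q_1 = 1502.39.
∂Q_1/∂P_2 = -6.
ε = (∂Q_1/∂P_2)(P_2/Q_1) = -6 × (27/1502.39) ≈ -0.108.

-0.108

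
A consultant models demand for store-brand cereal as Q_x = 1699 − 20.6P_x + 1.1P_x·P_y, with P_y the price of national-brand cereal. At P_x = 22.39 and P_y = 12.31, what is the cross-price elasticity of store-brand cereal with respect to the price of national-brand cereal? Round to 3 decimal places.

0.197

At P_x = 22.39 and P_y = 12.31: Q_x = 1540.949.
∂Q_x/∂P_y = 1.1P_x = 1.1(22.39) = 24.6290.
ε = (∂Q_x/∂P_y)(P_y/Q_x) = 24.6290 × (12.31/1540.949) ≈ 0.197.
ε > 0: substitutes.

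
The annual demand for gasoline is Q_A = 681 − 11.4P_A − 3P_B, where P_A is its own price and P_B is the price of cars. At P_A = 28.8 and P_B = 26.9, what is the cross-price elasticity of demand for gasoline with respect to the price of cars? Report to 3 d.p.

At P_A = 28.8 and P_B = 26.9: Q_A = 271.98.
∂Q_A/∂P_B = -3.
ε = (∂Q_A/∂P_B)(P_B/Q_A) = -3 × (26.9/271.98) ≈ -0.297.
Since ε < 0, gasoline and cars are complements.

-0.297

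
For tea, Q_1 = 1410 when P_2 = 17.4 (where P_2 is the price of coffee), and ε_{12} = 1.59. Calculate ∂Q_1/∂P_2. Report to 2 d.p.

128.84

ε = (∂Q_1/∂P_2)·(P_2/Q_1) ⇒ ∂Q_1/∂P_2 = ε·Q_1/P_2 = 1.59 × 1410/17.4 ≈ 128.84.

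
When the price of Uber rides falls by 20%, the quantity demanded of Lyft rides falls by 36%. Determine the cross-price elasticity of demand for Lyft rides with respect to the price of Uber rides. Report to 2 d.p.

ε = (%ΔQ of Lyft rides) / (%ΔP of Uber rides) = (-36%) / (-20%) ≈ 1.80.

1.80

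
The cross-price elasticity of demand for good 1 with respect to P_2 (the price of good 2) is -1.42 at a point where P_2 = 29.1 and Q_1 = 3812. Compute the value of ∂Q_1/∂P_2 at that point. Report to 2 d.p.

ε = (∂Q_1/∂P_2)·(P_2/Q_1) ⇒ ∂Q_1/∂P_2 = ε·Q_1/P_2 = -1.42 × 3812/29.1 ≈ -186.02.

-186.02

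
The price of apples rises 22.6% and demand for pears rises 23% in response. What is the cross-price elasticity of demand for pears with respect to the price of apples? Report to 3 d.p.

1.018

ε = (%ΔQ of pears) / (%ΔP of apples) = (23%) / (22.6%) ≈ 1.018.
Positive cross-price elasticity: substitutes.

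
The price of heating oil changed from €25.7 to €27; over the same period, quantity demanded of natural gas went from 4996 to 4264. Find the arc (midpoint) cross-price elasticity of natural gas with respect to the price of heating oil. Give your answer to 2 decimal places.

-3.20

ΔQ_A = 4264 − 4996 = -732; ΔP_B = 27 − 25.7 = 1.3.
Midpoints: Q̄_A = 4630.0, P̄_B = 26.35.
ε = (ΔQ_A/Q̄_A)/(ΔP_B/P̄_B) = (-732/4630.0)/(1.3/26.35) ≈ -3.20.
ε < 0: natural gas and heating oil are complements.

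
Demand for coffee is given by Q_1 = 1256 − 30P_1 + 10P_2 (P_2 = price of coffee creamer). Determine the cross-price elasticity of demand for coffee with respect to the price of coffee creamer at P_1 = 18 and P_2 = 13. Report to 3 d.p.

At P_1 = 18 and P_2 = 13: Q_1 = 846.
∂Q_1/∂P_2 = 10.
ε = (∂Q_1/∂P_2)(P_2/Q_1) = 10 × (13/846) ≈ 0.154.

0.154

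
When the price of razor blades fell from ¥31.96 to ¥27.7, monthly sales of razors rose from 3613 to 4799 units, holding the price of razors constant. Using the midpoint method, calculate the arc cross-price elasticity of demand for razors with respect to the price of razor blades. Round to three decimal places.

-1.975

ΔQ_A = 4799 − 3613 = 1186; ΔP_B = 27.7 − 31.96 = -4.26.
Midpoints: Q̄_A = 4206.0, P̄_B = 29.83.
ε = (ΔQ_A/Q̄_A)/(ΔP_B/P̄_B) = (1186/4206.0)/(-4.26/29.83) ≈ -1.975.
ε < 0: razors and razor blades are complements.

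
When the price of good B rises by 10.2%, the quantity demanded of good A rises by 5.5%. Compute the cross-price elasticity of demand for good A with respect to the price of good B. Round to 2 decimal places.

0.54

ε = (%ΔQ of good A) / (%ΔP of good B) = (5.5%) / (10.2%) ≈ 0.54.
Positive cross-price elasticity: substitutes.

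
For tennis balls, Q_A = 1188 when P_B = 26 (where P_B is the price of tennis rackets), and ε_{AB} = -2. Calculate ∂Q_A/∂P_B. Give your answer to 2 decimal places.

-91.38

ε = (∂Q_A/∂P_B)·(P_B/Q_A) ⇒ ∂Q_A/∂P_B = ε·Q_A/P_B = -2 × 1188/26 ≈ -91.38.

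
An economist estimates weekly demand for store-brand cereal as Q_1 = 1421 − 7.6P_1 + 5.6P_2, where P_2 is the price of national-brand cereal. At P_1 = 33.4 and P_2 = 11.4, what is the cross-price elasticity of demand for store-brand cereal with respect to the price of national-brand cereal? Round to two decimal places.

0.05

At P_1 = 33.4 and P_2 = 11.4: Q_1 = 1231.
∂Q_1/∂P_2 = 5.6.
ε = (∂Q_1/∂P_2)(P_2/Q_1) = 5.6 × (11.4/1231) ≈ 0.05.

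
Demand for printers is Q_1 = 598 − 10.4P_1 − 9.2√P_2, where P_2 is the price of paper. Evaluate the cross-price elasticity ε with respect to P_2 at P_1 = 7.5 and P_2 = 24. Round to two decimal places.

-0.05

At P_1 = 7.5 and P_2 = 24: Q_1 = 474.929.
∂Q_1/∂P_2 = -9.2/(2√P_2) = -9.2/(2√24) = -0.9390.
ε = (∂Q_1/∂P_2)(P_2/Q_1) = -0.9390 × (24/474.929) ≈ -0.05.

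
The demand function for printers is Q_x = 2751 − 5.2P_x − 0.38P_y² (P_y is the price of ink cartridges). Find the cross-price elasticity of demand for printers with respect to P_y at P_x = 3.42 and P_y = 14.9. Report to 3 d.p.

At P_x = 3.42 and P_y = 14.9: Q_x = 2648.852.
∂Q_x/∂P_y = -0.76P_y = -0.76(14.9) = -11.3240.
ε = (∂Q_x/∂P_y)(P_y/Q_x) = -11.3240 × (14.9/2648.852) ≈ -0.064.

-0.064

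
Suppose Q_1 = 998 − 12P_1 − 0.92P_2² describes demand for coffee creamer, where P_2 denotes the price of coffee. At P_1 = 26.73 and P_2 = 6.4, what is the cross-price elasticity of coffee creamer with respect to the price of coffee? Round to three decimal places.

-0.118

At P_1 = 26.73 and P_2 = 6.4: Q_1 = 639.557.
∂Q_1/∂P_2 = -1.84P_2 = -1.84(6.4) = -11.7760.
ε = (∂Q_1/∂P_2)(P_2/Q_1) = -11.7760 × (6.4/639.557) ≈ -0.118.
ε < 0: complements.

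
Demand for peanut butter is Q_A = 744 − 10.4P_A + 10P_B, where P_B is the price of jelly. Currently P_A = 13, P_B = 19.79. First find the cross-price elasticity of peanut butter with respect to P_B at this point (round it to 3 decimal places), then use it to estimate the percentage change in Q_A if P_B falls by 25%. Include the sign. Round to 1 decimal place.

At P_A = 13, P_B = 19.79: Q_A = 806.7.
∂Q_A/∂P_B = 10.
ε = (∂Q_A/∂P_B)(P_B/Q_A) = 10.0000 × 19.79/806.7 ≈ 0.245.
%ΔQ_A ≈ ε × %ΔP_B = 0.245 × (-25%) = -6.1%.

-6.1%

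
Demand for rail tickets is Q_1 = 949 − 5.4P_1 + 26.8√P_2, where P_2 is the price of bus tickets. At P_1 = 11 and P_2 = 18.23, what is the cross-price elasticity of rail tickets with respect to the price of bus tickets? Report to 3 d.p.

0.057

At P_1 = 11 and P_2 = 18.23: Q_1 = 1004.027.
∂Q_1/∂P_2 = 26.8/(2√P_2) = 26.8/(2√18.23) = 3.1384.
ε = (∂Q_1/∂P_2)(P_2/Q_1) = 3.1384 × (18.23/1004.027) ≈ 0.057.
ε > 0: substitutes.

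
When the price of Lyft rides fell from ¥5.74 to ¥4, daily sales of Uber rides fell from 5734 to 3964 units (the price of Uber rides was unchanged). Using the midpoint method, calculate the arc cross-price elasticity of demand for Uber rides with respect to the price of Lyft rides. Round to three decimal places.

1.022

ΔQ_A = 3964 − 5734 = -1770; ΔP_B = 4 − 5.74 = -1.74.
Midpoints: Q̄_A = 4849.0, P̄_B = 4.87.
ε = (ΔQ_A/Q̄_A)/(ΔP_B/P̄_B) = (-1770/4849.0)/(-1.74/4.87) ≈ 1.022.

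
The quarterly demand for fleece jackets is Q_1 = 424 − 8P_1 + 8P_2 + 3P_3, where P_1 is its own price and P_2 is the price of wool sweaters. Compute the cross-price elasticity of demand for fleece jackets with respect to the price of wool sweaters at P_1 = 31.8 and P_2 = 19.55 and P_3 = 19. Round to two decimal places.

At P_1 = 31.8 and P_2 = 19.55 and P_3 = 19: Q_1 = 383.
∂Q_1/∂P_2 = 8.
ε = (∂Q_1/∂P_2)(P_2/Q_1) = 8 × (19.55/383) ≈ 0.41.
Since ε > 0, fleece jackets and wool sweaters are substitutes.

0.41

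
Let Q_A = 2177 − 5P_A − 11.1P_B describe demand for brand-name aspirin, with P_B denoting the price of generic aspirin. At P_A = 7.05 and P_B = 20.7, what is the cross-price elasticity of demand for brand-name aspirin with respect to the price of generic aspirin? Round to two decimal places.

-0.12

At P_A = 7.05 and P_B = 20.7: Q_A = 1911.98.
∂Q_A/∂P_B = -11.1.
ε = (∂Q_A/∂P_B)(P_B/Q_A) = -11.1 × (20.7/1911.98) ≈ -0.12.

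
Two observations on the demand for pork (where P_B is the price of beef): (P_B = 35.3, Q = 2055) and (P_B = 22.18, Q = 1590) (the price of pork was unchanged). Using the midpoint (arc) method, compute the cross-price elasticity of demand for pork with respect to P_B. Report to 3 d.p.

ΔQ_A = 1590 − 2055 = -465; ΔP_B = 22.18 − 35.3 = -13.12.
Midpoints: Q̄_A = 1822.5, P̄_B = 28.74.
ε = (ΔQ_A/Q̄_A)/(ΔP_B/P̄_B) = (-465/1822.5)/(-13.12/28.74) ≈ 0.559.
ε > 0: pork and beef are substitutes.

0.559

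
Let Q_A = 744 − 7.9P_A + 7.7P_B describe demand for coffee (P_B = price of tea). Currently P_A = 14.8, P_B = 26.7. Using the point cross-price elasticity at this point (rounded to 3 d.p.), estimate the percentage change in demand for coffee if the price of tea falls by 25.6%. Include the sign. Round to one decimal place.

At P_A = 14.8, P_B = 26.7: Q_A = 832.67.
∂Q_A/∂P_B = 7.7.
ε = (∂Q_A/∂P_B)(P_B/Q_A) = 7.7000 × 26.7/832.67 ≈ 0.247.
%ΔQ_A ≈ ε × %ΔP_B = 0.247 × (-25.6%) = -6.3%.

-6.3%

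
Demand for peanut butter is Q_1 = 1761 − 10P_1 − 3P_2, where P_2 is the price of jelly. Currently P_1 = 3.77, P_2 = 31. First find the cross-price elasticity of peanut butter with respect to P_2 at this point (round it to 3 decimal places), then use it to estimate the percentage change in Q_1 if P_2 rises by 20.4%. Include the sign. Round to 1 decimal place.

At P_1 = 3.77, P_2 = 31: Q_1 = 1630.3.
∂Q_1/∂P_2 = -3.
ε = (∂Q_1/∂P_2)(P_2/Q_1) = -3.0000 × 31/1630.3 ≈ -0.057.
%ΔQ_1 ≈ ε × %ΔP_2 = -0.057 × (20.4%) = -1.2%.

-1.2%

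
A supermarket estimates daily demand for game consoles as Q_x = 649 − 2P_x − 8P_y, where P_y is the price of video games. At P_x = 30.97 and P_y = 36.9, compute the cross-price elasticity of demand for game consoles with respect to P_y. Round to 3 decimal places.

At P_x = 30.97 and P_y = 36.9: Q_x = 291.86.
∂Q_x/∂P_y = -8.
ε = (∂Q_x/∂P_y)(P_y/Q_x) = -8 × (36.9/291.86) ≈ -1.011.
Since ε < 0, game consoles and video games are complements.

-1.011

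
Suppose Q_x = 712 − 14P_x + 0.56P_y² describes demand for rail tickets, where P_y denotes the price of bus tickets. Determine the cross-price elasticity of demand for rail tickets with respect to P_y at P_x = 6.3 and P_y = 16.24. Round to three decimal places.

At P_x = 6.3 and P_y = 16.24: Q_x = 771.493.
∂Q_x/∂P_y = 1.12P_y = 1.12(16.24) = 18.1888.
ε = (∂Q_x/∂P_y)(P_y/Q_x) = 18.1888 × (16.24/771.493) ≈ 0.383.
ε > 0: substitutes.

0.383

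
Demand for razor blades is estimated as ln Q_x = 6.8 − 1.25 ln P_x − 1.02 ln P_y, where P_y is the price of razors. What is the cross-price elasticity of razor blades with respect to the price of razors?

-1.02

In a log-linear (constant-elasticity) demand function, the coefficient on ln P_y is the cross-price elasticity.
ε = -1.02. Negative, so razor blades and razors are complements.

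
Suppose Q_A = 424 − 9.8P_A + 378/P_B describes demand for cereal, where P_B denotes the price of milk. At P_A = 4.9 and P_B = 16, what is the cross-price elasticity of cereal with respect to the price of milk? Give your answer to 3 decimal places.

At P_A = 4.9 and P_B = 16: Q_A = 399.605.
∂Q_A/∂P_B = −378/P_B² = -1.4766.
ε = (∂Q_A/∂P_B)(P_B/Q_A) = -1.4766 × (16/399.605) ≈ -0.059.
ε < 0: complements.

-0.059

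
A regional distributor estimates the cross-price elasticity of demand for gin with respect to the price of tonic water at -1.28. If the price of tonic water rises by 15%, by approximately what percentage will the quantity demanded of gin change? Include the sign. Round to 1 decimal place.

%ΔQ ≈ ε × %ΔP of tonic water = -1.28 × (15%) = -19.2%.

-19.2%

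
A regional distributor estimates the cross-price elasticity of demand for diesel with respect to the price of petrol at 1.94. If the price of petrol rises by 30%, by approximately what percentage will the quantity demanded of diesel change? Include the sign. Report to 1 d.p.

58.2%

%ΔQ ≈ ε × %ΔP of petrol = 1.94 × (30%) = 58.2%.
Demand for diesel rises by about 58.2%.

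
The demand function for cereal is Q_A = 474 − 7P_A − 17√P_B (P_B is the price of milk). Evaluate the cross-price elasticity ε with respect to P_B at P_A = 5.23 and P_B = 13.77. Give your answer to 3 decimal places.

At P_A = 5.23 and P_B = 13.77: Q_A = 374.306.
∂Q_A/∂P_B = -17/(2√P_B) = -17/(2√13.77) = -2.2906.
ε = (∂Q_A/∂P_B)(P_B/Q_A) = -2.2906 × (13.77/374.306) ≈ -0.084.

-0.084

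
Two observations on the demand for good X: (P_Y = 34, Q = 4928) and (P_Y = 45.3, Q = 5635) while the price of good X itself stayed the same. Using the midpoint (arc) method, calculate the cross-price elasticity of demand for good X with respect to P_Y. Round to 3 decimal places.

0.470

ΔQ_X = 5635 − 4928 = 707; ΔP_Y = 45.3 − 34 = 11.3.
Midpoints: Q̄_X = 5281.5, P̄_Y = 39.65.
ε = (ΔQ_X/Q̄_X)/(ΔP_Y/P̄_Y) = (707/5281.5)/(11.3/39.65) ≈ 0.470.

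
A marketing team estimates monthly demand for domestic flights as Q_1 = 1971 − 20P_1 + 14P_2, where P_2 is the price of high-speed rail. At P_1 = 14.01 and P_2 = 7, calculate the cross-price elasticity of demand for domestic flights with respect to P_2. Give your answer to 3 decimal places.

At P_1 = 14.01 and P_2 = 7: Q_1 = 1788.8.
∂Q_1/∂P_2 = 14.
ε = (∂Q_1/∂P_2)(P_2/Q_1) = 14 × (7/1788.8) ≈ 0.055.

0.055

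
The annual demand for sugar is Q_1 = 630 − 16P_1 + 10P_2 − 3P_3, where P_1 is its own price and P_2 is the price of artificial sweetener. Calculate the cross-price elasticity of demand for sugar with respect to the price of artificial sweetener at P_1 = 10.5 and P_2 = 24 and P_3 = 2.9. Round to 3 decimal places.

At P_1 = 10.5 and P_2 = 24 and P_3 = 2.9: Q_1 = 693.3.
∂Q_1/∂P_2 = 10.
ε = (∂Q_1/∂P_2)(P_2/Q_1) = 10 × (24/693.3) ≈ 0.346.

0.346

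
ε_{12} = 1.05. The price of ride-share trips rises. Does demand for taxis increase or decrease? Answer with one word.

ε > 0 and the price of ride-share trips rises, so the quantity of taxis moves in the same direction: it increases.

increase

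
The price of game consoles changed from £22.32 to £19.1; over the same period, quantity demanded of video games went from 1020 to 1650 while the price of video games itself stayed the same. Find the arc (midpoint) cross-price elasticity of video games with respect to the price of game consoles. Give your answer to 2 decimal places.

-3.04

ΔQ_A = 1650 − 1020 = 630; ΔP_B = 19.1 − 22.32 = -3.22.
Midpoints: Q̄_A = 1335.0, P̄_B = 20.71.
ε = (ΔQ_A/Q̄_A)/(ΔP_B/P̄_B) = (630/1335.0)/(-3.22/20.71) ≈ -3.04.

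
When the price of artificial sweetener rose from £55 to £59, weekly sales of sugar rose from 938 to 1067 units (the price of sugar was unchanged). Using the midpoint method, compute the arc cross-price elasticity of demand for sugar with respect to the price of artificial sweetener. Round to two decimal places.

1.83

ΔQ_A = 1067 − 938 = 129; ΔP_B = 59 − 55 = 4.
Midpoints: Q̄_A = 1002.5, P̄_B = 57.00.
ε = (ΔQ_A/Q̄_A)/(ΔP_B/P̄_B) = (129/1002.5)/(4/57.00) ≈ 1.83.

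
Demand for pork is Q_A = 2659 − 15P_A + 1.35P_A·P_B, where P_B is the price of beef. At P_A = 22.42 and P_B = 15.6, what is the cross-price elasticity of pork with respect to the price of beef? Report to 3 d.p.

0.169

At P_A = 22.42 and P_B = 15.6: Q_A = 2794.865.
∂Q_A/∂P_B = 1.35P_A = 1.35(22.42) = 30.2670.
ε = (∂Q_A/∂P_B)(P_B/Q_A) = 30.2670 × (15.6/2794.865) ≈ 0.169.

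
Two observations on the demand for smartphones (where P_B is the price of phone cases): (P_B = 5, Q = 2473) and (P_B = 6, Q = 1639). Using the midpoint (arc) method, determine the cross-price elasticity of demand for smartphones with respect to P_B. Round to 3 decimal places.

-2.231

ΔQ_A = 1639 − 2473 = -834; ΔP_B = 6 − 5 = 1.
Midpoints: Q̄_A = 2056.0, P̄_B = 5.50.
ε = (ΔQ_A/Q̄_A)/(ΔP_B/P̄_B) = (-834/2056.0)/(1/5.50) ≈ -2.231.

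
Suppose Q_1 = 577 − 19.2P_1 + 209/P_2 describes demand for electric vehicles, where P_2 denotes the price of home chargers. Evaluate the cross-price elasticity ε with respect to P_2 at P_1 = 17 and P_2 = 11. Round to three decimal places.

At P_1 = 17 and P_2 = 11: Q_1 = 269.6.
∂Q_1/∂P_2 = −209/P_2² = -1.7273.
ε = (∂Q_1/∂P_2)(P_2/Q_1) = -1.7273 × (11/269.6) ≈ -0.070.
ε < 0: complements.

-0.070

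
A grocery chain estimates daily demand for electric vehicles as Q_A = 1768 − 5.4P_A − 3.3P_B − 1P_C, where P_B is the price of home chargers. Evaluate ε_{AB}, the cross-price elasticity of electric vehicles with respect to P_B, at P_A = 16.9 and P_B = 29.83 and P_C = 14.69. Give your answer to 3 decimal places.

-0.063

At P_A = 16.9 and P_B = 29.83 and P_C = 14.69: Q_A = 1563.611.
∂Q_A/∂P_B = -3.3.
ε = (∂Q_A/∂P_B)(P_B/Q_A) = -3.3 × (29.83/1563.611) ≈ -0.063.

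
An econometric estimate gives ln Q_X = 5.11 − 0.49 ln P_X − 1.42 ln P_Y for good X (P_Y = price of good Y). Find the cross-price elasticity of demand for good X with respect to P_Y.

-1.42

In a log-linear (constant-elasticity) demand function, the coefficient on ln P_Y is the cross-price elasticity.
ε = -1.42. Negative, so good X and good Y are complements.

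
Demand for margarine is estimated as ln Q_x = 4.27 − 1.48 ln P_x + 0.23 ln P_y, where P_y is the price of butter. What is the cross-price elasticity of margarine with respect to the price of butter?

0.23

In a log-linear (constant-elasticity) demand function, the coefficient on ln P_y is the cross-price elasticity.
ε = 0.23. Positive, so margarine and butter are substitutes.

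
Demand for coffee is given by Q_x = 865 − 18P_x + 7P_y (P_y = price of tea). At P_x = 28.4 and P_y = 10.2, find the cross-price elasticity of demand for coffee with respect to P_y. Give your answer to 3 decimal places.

At P_x = 28.4 and P_y = 10.2: Q_x = 425.2.
∂Q_x/∂P_y = 7.
ε = (∂Q_x/∂P_y)(P_y/Q_x) = 7 × (10.2/425.2) ≈ 0.168.

0.168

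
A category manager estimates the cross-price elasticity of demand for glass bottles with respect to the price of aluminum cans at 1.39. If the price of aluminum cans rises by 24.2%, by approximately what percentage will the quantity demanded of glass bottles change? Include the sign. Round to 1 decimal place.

33.6%

%ΔQ ≈ ε × %ΔP of aluminum cans = 1.39 × (24.2%) = 33.6%.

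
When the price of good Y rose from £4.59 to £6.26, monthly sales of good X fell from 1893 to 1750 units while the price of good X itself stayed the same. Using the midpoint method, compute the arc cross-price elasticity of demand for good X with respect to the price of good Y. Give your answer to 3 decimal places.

-0.255

ΔQ_X = 1750 − 1893 = -143; ΔP_Y = 6.26 − 4.59 = 1.67.
Midpoints: Q̄_X = 1821.5, P̄_Y = 5.42.
ε = (ΔQ_X/Q̄_X)/(ΔP_Y/P̄_Y) = (-143/1821.5)/(1.67/5.42) ≈ -0.255.
ε < 0: good X and good Y are complements.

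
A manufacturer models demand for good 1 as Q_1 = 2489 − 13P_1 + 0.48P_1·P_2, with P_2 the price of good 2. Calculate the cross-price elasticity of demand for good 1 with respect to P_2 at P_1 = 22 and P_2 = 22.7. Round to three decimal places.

0.098

At P_1 = 22 and P_2 = 22.7: Q_1 = 2442.712.
∂Q_1/∂P_2 = 0.48P_1 = 0.48(22) = 10.5600.
ε = (∂Q_1/∂P_2)(P_2/Q_1) = 10.5600 × (22.7/2442.712) ≈ 0.098.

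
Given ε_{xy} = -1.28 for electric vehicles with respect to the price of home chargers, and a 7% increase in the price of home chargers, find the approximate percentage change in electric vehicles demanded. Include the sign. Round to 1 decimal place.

%ΔQ ≈ ε × %ΔP of home chargers = -1.28 × (7%) = -9.0%.

-9.0%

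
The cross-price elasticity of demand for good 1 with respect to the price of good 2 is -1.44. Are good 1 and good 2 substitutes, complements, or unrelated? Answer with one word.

complements

ε = -1.44 < 0, so a higher price of good 2 lowers demand for good 1: complements.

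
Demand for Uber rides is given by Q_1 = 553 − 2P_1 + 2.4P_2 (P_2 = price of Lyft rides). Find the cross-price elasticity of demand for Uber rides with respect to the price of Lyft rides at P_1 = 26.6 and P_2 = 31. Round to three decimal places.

At P_1 = 26.6 and P_2 = 31: Q_1 = 574.2.
∂Q_1/∂P_2 = 2.4.
ε = (∂Q_1/∂P_2)(P_2/Q_1) = 2.4 × (31/574.2) ≈ 0.130.
Since ε > 0, Uber rides and Lyft rides are substitutes.

0.130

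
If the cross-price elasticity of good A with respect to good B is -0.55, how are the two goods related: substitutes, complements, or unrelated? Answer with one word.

ε = -0.55 < 0, so a higher price of good B lowers demand for good A: complements.

complements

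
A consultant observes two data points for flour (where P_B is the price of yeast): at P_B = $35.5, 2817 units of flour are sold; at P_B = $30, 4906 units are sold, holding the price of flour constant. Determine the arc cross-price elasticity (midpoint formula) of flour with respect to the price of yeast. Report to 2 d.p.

-3.22

ΔQ_A = 4906 − 2817 = 2089; ΔP_B = 30 − 35.5 = -5.5.
Midpoints: Q̄_A = 3861.5, P̄_B = 32.75.
ε = (ΔQ_A/Q̄_A)/(ΔP_B/P̄_B) = (2089/3861.5)/(-5.5/32.75) ≈ -3.22.
ε < 0: flour and yeast are complements.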